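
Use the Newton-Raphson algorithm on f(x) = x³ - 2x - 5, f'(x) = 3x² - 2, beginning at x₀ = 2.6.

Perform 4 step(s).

f(x) = x³ - 2x - 5
f'(x) = 3x² - 2
x₀ = 2.6

Newton-Raphson formula: x_{n+1} = x_n - f(x_n)/f'(x_n)

Iteration 1:
  f(2.600000) = 7.376000
  f'(2.600000) = 18.280000
  x_1 = 2.600000 - 7.376000/18.280000 = 2.196499
Iteration 2:
  f(2.196499) = 1.204247
  f'(2.196499) = 12.473822
  x_2 = 2.196499 - 1.204247/12.473822 = 2.099957
Iteration 3:
  f(2.099957) = 0.060517
  f'(2.099957) = 11.229458
  x_3 = 2.099957 - 0.060517/11.229458 = 2.094568
Iteration 4:
  f(2.094568) = 0.000183
  f'(2.094568) = 11.161644
  x_4 = 2.094568 - 0.000183/11.161644 = 2.094551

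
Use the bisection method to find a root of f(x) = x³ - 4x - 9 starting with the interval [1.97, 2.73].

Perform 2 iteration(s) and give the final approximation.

f(x) = x³ - 4x - 9
Initial interval: [1.97, 2.73]

Iteration 1:
  c_1 = (1.970000 + 2.730000)/2 = 2.350000
  f(c_1) = f(2.350000) = -5.422125
  f(a) × f(c) ≥ 0, new interval: [2.350000, 2.730000]
Iteration 2:
  c_2 = (2.350000 + 2.730000)/2 = 2.540000
  f(c_2) = f(2.540000) = -2.772936
  f(a) × f(c) ≥ 0, new interval: [2.540000, 2.730000]

After 2 iteration(s), the approximation is c_2 = 2.540000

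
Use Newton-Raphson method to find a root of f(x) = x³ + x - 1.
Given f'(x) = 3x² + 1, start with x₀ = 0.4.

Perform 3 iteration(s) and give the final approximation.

f(x) = x³ + x - 1
f'(x) = 3x² + 1
x₀ = 0.4

Newton-Raphson formula: x_{n+1} = x_n - f(x_n)/f'(x_n)

Iteration 1:
  f(0.400000) = -0.536000
  f'(0.400000) = 1.480000
  x_1 = 0.400000 - (-0.536000)/1.480000 = 0.762162
Iteration 2:
  f(0.762162) = 0.204895
  f'(0.762162) = 2.742673
  x_2 = 0.762162 - 0.204895/2.742673 = 0.687456
Iteration 3:
  f(0.687456) = 0.012344
  f'(0.687456) = 2.417786
  x_3 = 0.687456 - 0.012344/2.417786 = 0.682350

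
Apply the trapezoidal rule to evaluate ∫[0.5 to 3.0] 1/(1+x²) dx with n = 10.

f(x) = 1/(1+x²)
a = 0.5, b = 3.0, n = 10
h = (b - a)/n = 0.250000

Trapezoidal rule: (h/2)[f(x₀) + 2f(x₁) + 2f(x₂) + ... + f(xₙ)]

x_0 = 0.5000, f(x_0) = 0.800000, coefficient = 1
x_1 = 0.7500, f(x_1) = 0.640000, coefficient = 2
x_2 = 1.0000, f(x_2) = 0.500000, coefficient = 2
x_3 = 1.2500, f(x_3) = 0.390244, coefficient = 2
x_4 = 1.5000, f(x_4) = 0.307692, coefficient = 2
x_5 = 1.7500, f(x_5) = 0.246154, coefficient = 2
x_6 = 2.0000, f(x_6) = 0.200000, coefficient = 2
x_7 = 2.2500, f(x_7) = 0.164948, coefficient = 2
x_8 = 2.5000, f(x_8) = 0.137931, coefficient = 2
x_9 = 2.7500, f(x_9) = 0.116788, coefficient = 2
x_10 = 3.0000, f(x_10) = 0.100000, coefficient = 1

I ≈ (0.250000/2) × 6.307516 = 0.788439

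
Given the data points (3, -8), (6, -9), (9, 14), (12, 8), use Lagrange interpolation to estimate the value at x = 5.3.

Lagrange interpolation formula:
P(x) = Σ yᵢ × Lᵢ(x)
where Lᵢ(x) = Π_{j≠i} (x - xⱼ)/(xᵢ - xⱼ)

L_0(5.3) = (5.3 - 6)/(3 - 6) × (5.3 - 9)/(3 - 9) × (5.3 - 12)/(3 - 12) = 0.107117
L_1(5.3) = (5.3 - 3)/(6 - 3) × (5.3 - 9)/(6 - 9) × (5.3 - 12)/(6 - 12) = 1.055870
L_2(5.3) = (5.3 - 3)/(9 - 3) × (5.3 - 6)/(9 - 6) × (5.3 - 12)/(9 - 12) = -0.199759
L_3(5.3) = (5.3 - 3)/(12 - 3) × (5.3 - 6)/(12 - 6) × (5.3 - 9)/(12 - 9) = 0.036772

P(5.3) = (-8)×L_0(5.3) + (-9)×L_1(5.3) + 14×L_2(5.3) + 8×L_3(5.3)
P(5.3) = -12.862228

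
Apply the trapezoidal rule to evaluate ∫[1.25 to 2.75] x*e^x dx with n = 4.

f(x) = x*e^x
a = 1.25, b = 2.75, n = 4
h = (b - a)/n = 0.375000

Trapezoidal rule: (h/2)[f(x₀) + 2f(x₁) + 2f(x₂) + ... + f(xₙ)]

x_0 = 1.2500, f(x_0) = 4.362929, coefficient = 1
x_1 = 1.6250, f(x_1) = 8.252431, coefficient = 2
x_2 = 2.0000, f(x_2) = 14.778112, coefficient = 2
x_3 = 2.3750, f(x_3) = 25.533656, coefficient = 2
x_4 = 2.7500, f(x_4) = 43.017238, coefficient = 1

I ≈ (0.375000/2) × 144.508565 = 27.095356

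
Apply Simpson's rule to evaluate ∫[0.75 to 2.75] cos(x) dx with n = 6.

f(x) = cos(x)
a = 0.75, b = 2.75, n = 6
h = (b - a)/n = 0.333333

Simpson's rule: (h/3)[f(x₀) + 4f(x₁) + 2f(x₂) + ... + f(xₙ)]

x_0 = 0.7500, f(x_0) = 0.731689, coefficient = 1
x_1 = 1.0833, f(x_1) = 0.468386, coefficient = 4
x_2 = 1.4167, f(x_2) = 0.153520, coefficient = 2
x_3 = 1.7500, f(x_3) = -0.178246, coefficient = 4
x_4 = 2.0833, f(x_4) = -0.490390, coefficient = 2
x_5 = 2.4167, f(x_5) = -0.748549, coefficient = 4
x_6 = 2.7500, f(x_6) = -0.924302, coefficient = 1

I ≈ (0.333333/3) × -2.699988 = -0.299999
Exact value: -0.299978
Error: 0.000021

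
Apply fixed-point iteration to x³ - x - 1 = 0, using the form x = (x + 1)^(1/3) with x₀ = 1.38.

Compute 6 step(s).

Equation: x³ - x - 1 = 0
Fixed-point form: x = (x + 1)^(1/3)
x₀ = 1.38

x_1 = g(1.380000) = 1.335136
x_2 = g(1.335136) = 1.326694
x_3 = g(1.326694) = 1.325093
x_4 = g(1.325093) = 1.324789
x_5 = g(1.324789) = 1.324731
x_6 = g(1.324731) = 1.324721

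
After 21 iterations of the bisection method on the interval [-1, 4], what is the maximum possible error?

Bisection error bound: |error| ≤ (b-a)/2^n
|error| ≤ (4 - (-1))/2^21 = 5/2^21
|error| ≤ 0.0000023842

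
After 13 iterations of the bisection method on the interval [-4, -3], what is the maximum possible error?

Bisection error bound: |error| ≤ (b-a)/2^n
|error| ≤ (-3 - (-4))/2^13 = 1/2^13
|error| ≤ 0.0001220703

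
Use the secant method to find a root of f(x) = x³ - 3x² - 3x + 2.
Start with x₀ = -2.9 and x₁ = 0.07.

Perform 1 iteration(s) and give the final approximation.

f(x) = x³ - 3x² - 3x + 2
x₀ = -2.9, x₁ = 0.07

Secant formula: x_{n+1} = x_n - f(x_n)(x_n - x_{n-1})/(f(x_n) - f(x_{n-1}))

Iteration 1:
  f(-2.900000) = -38.919000
  f(0.070000) = 1.775643
  x_2 = 0.070000 - 1.775643×(0.070000 - (-2.900000))/(1.775643 - (-38.919000))
       = -0.059591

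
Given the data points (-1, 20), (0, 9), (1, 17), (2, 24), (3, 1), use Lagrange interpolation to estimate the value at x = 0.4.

Lagrange interpolation formula:
P(x) = Σ yᵢ × Lᵢ(x)
where Lᵢ(x) = Π_{j≠i} (x - xⱼ)/(xᵢ - xⱼ)

L_0(0.4) = (0.4 - 0)/(-1 - 0) × (0.4 - 1)/(-1 - 1) × (0.4 - 2)/(-1 - 2) × (0.4 - 3)/(-1 - 3) = -0.041600
L_1(0.4) = (0.4 - (-1))/(0 - (-1)) × (0.4 - 1)/(0 - 1) × (0.4 - 2)/(0 - 2) × (0.4 - 3)/(0 - 3) = 0.582400
L_2(0.4) = (0.4 - (-1))/(1 - (-1)) × (0.4 - 0)/(1 - 0) × (0.4 - 2)/(1 - 2) × (0.4 - 3)/(1 - 3) = 0.582400
L_3(0.4) = (0.4 - (-1))/(2 - (-1)) × (0.4 - 0)/(2 - 0) × (0.4 - 1)/(2 - 1) × (0.4 - 3)/(2 - 3) = -0.145600
L_4(0.4) = (0.4 - (-1))/(3 - (-1)) × (0.4 - 0)/(3 - 0) × (0.4 - 1)/(3 - 1) × (0.4 - 2)/(3 - 2) = 0.022400

P(0.4) = 20×L_0(0.4) + 9×L_1(0.4) + 17×L_2(0.4) + 24×L_3(0.4) + 1×L_4(0.4)
P(0.4) = 10.838400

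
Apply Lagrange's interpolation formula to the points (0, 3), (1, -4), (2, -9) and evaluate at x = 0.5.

Lagrange interpolation formula:
P(x) = Σ yᵢ × Lᵢ(x)
where Lᵢ(x) = Π_{j≠i} (x - xⱼ)/(xᵢ - xⱼ)

L_0(0.5) = (0.5 - 1)/(0 - 1) × (0.5 - 2)/(0 - 2) = 0.375000
L_1(0.5) = (0.5 - 0)/(1 - 0) × (0.5 - 2)/(1 - 2) = 0.750000
L_2(0.5) = (0.5 - 0)/(2 - 0) × (0.5 - 1)/(2 - 1) = -0.125000

P(0.5) = 3×L_0(0.5) + (-4)×L_1(0.5) + (-9)×L_2(0.5)
P(0.5) = -0.750000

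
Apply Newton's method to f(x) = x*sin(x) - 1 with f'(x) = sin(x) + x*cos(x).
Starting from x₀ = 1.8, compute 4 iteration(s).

f(x) = x*sin(x) - 1
f'(x) = sin(x) + x*cos(x)
x₀ = 1.8

Newton-Raphson formula: x_{n+1} = x_n - f(x_n)/f'(x_n)

Iteration 1:
  f(1.800000) = 0.752926
  f'(1.800000) = 0.564884
  x_1 = 1.800000 - 0.752926/0.564884 = 0.467114
Iteration 2:
  f(0.467114) = -0.789653
  f'(0.467114) = 0.867384
  x_2 = 0.467114 - (-0.789653)/0.867384 = 1.377499
Iteration 3:
  f(1.377499) = 0.351844
  f'(1.377499) = 1.245988
  x_3 = 1.377499 - 0.351844/1.245988 = 1.095117
Iteration 4:
  f(1.095117) = -0.026461
  f'(1.095117) = 1.390482
  x_4 = 1.095117 - (-0.026461)/1.390482 = 1.114147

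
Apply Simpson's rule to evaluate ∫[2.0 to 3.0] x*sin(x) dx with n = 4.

f(x) = x*sin(x)
a = 2.0, b = 3.0, n = 4
h = (b - a)/n = 0.250000

Simpson's rule: (h/3)[f(x₀) + 4f(x₁) + 2f(x₂) + ... + f(xₙ)]

x_0 = 2.0000, f(x_0) = 1.818595, coefficient = 1
x_1 = 2.2500, f(x_1) = 1.750665, coefficient = 4
x_2 = 2.5000, f(x_2) = 1.496180, coefficient = 2
x_3 = 2.7500, f(x_3) = 1.049568, coefficient = 4
x_4 = 3.0000, f(x_4) = 0.423360, coefficient = 1

I ≈ (0.250000/3) × 16.435245 = 1.369604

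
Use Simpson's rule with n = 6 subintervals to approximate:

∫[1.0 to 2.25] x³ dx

f(x) = x³
a = 1.0, b = 2.25, n = 6
h = (b - a)/n = 0.208333

Simpson's rule: (h/3)[f(x₀) + 4f(x₁) + 2f(x₂) + ... + f(xₙ)]

x_0 = 1.0000, f(x_0) = 1.000000, coefficient = 1
x_1 = 1.2083, f(x_1) = 1.764251, coefficient = 4
x_2 = 1.4167, f(x_2) = 2.843171, coefficient = 2
x_3 = 1.6250, f(x_3) = 4.291016, coefficient = 4
x_4 = 1.8333, f(x_4) = 6.162037, coefficient = 2
x_5 = 2.0417, f(x_5) = 8.510489, coefficient = 4
x_6 = 2.2500, f(x_6) = 11.390625, coefficient = 1

I ≈ (0.208333/3) × 88.664063 = 6.157227
Exact value: 6.157227
Error: 0.000000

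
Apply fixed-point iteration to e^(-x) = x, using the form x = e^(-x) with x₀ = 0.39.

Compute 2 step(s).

Equation: e^(-x) = x
Fixed-point form: x = e^(-x)
x₀ = 0.39

x_1 = g(0.390000) = 0.677057
x_2 = g(0.677057) = 0.508110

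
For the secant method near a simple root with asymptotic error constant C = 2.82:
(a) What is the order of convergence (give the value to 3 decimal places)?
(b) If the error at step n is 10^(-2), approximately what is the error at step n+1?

(a) Secant method has superlinear convergence with order φ = (1+√5)/2 ≈ 1.618.
    This means |e_{n+1}| ≈ C|e_n|^1.618.

(b) With |e_n| = 10^(-2) and C = 2.82:
    |e_{n+1}| ≈ 2.82 × (10^(-2))^1.618 = 2.82 × 10^(-3.24)

(a) ≈ 1.618 (golden ratio); (b) |e_{n+1}| ≈ 1.637e-03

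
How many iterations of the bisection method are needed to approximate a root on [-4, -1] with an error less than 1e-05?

We need (b-a)/2^n ≤ 1e-05
(-1 - (-4))/2^n ≤ 1e-05
3/2^n ≤ 1e-05
2^n ≥ 300000
n ≥ log₂(300000) = 18.19
n ≥ 19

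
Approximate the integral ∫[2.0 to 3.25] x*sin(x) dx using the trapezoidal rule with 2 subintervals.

f(x) = x*sin(x)
a = 2.0, b = 3.25, n = 2
h = (b - a)/n = 0.625000

Trapezoidal rule: (h/2)[f(x₀) + 2f(x₁) + 2f(x₂) + ... + f(xₙ)]

x_0 = 2.0000, f(x_0) = 1.818595, coefficient = 1
x_1 = 2.6250, f(x_1) = 1.296541, coefficient = 2
x_2 = 3.2500, f(x_2) = -0.351634, coefficient = 1

I ≈ (0.625000/2) × 4.060042 = 1.268763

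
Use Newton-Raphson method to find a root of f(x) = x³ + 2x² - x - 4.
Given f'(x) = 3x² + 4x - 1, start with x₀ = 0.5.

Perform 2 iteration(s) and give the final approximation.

f(x) = x³ + 2x² - x - 4
f'(x) = 3x² + 4x - 1
x₀ = 0.5

Newton-Raphson formula: x_{n+1} = x_n - f(x_n)/f'(x_n)

Iteration 1:
  f(0.500000) = -3.875000
  f'(0.500000) = 1.750000
  x_1 = 0.500000 - (-3.875000)/1.750000 = 2.714286
Iteration 2:
  f(2.714286) = 28.017493
  f'(2.714286) = 31.959184
  x_2 = 2.714286 - 28.017493/31.959184 = 1.837621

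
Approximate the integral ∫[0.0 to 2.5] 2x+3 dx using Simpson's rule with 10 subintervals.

f(x) = 2x+3
a = 0.0, b = 2.5, n = 10
h = (b - a)/n = 0.250000

Simpson's rule: (h/3)[f(x₀) + 4f(x₁) + 2f(x₂) + ... + f(xₙ)]

x_0 = 0.0000, f(x_0) = 3.000000, coefficient = 1
x_1 = 0.2500, f(x_1) = 3.500000, coefficient = 4
x_2 = 0.5000, f(x_2) = 4.000000, coefficient = 2
x_3 = 0.7500, f(x_3) = 4.500000, coefficient = 4
x_4 = 1.0000, f(x_4) = 5.000000, coefficient = 2
x_5 = 1.2500, f(x_5) = 5.500000, coefficient = 4
x_6 = 1.5000, f(x_6) = 6.000000, coefficient = 2
x_7 = 1.7500, f(x_7) = 6.500000, coefficient = 4
x_8 = 2.0000, f(x_8) = 7.000000, coefficient = 2
x_9 = 2.2500, f(x_9) = 7.500000, coefficient = 4
x_10 = 2.5000, f(x_10) = 8.000000, coefficient = 1

I ≈ (0.250000/3) × 165.000000 = 13.750000
Exact value: 13.750000
Error: 0.000000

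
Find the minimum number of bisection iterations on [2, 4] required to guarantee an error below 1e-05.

We need (b-a)/2^n ≤ 1e-05
(4 - 2)/2^n ≤ 1e-05
2/2^n ≤ 1e-05
2^n ≥ 200000
n ≥ log₂(200000) = 17.61
n ≥ 18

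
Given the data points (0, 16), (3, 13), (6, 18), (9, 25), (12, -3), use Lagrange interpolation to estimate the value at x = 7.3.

Lagrange interpolation formula:
P(x) = Σ yᵢ × Lᵢ(x)
where Lᵢ(x) = Π_{j≠i} (x - xⱼ)/(xᵢ - xⱼ)

L_0(7.3) = (7.3 - 3)/(0 - 3) × (7.3 - 6)/(0 - 6) × (7.3 - 9)/(0 - 9) × (7.3 - 12)/(0 - 12) = 0.022975
L_1(7.3) = (7.3 - 0)/(3 - 0) × (7.3 - 6)/(3 - 6) × (7.3 - 9)/(3 - 9) × (7.3 - 12)/(3 - 12) = -0.156019
L_2(7.3) = (7.3 - 0)/(6 - 0) × (7.3 - 3)/(6 - 3) × (7.3 - 9)/(6 - 9) × (7.3 - 12)/(6 - 12) = 0.774093
L_3(7.3) = (7.3 - 0)/(9 - 0) × (7.3 - 3)/(9 - 3) × (7.3 - 6)/(9 - 6) × (7.3 - 12)/(9 - 12) = 0.394636
L_4(7.3) = (7.3 - 0)/(12 - 0) × (7.3 - 3)/(12 - 3) × (7.3 - 6)/(12 - 6) × (7.3 - 9)/(12 - 9) = -0.035685

P(7.3) = 16×L_0(7.3) + 13×L_1(7.3) + 18×L_2(7.3) + 25×L_3(7.3) + (-3)×L_4(7.3)
P(7.3) = 22.245980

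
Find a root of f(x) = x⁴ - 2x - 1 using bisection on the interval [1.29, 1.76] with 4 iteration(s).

f(x) = x⁴ - 2x - 1
Initial interval: [1.29, 1.76]

Iteration 1:
  c_1 = (1.290000 + 1.760000)/2 = 1.525000
  f(c_1) = f(1.525000) = 1.358532
  f(a) × f(c) < 0, new interval: [1.290000, 1.525000]
Iteration 2:
  c_2 = (1.290000 + 1.525000)/2 = 1.407500
  f(c_2) = f(1.407500) = 0.109584
  f(a) × f(c) < 0, new interval: [1.290000, 1.407500]
Iteration 3:
  c_3 = (1.290000 + 1.407500)/2 = 1.348750
  f(c_3) = f(1.348750) = -0.388279
  f(a) × f(c) ≥ 0, new interval: [1.348750, 1.407500]
Iteration 4:
  c_4 = (1.348750 + 1.407500)/2 = 1.378125
  f(c_4) = f(1.378125) = -0.149181
  f(a) × f(c) ≥ 0, new interval: [1.378125, 1.407500]

After 4 iteration(s), the approximation is c_4 = 1.378125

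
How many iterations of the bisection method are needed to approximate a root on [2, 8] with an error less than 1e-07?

We need (b-a)/2^n ≤ 1e-07
(8 - 2)/2^n ≤ 1e-07
6/2^n ≤ 1e-07
2^n ≥ 60000000
n ≥ log₂(60000000) = 25.84
n ≥ 26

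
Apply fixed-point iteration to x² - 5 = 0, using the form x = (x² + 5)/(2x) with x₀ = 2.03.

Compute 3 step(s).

Equation: x² - 5 = 0
Fixed-point form: x = (x² + 5)/(2x)
x₀ = 2.03

x_1 = g(2.030000) = 2.246527
x_2 = g(2.246527) = 2.236092
x_3 = g(2.236092) = 2.236068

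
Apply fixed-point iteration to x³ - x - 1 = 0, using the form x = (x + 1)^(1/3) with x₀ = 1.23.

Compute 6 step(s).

Equation: x³ - x - 1 = 0
Fixed-point form: x = (x + 1)^(1/3)
x₀ = 1.23

x_1 = g(1.230000) = 1.306477
x_2 = g(1.306477) = 1.321244
x_3 = g(1.321244) = 1.324058
x_4 = g(1.324058) = 1.324593
x_5 = g(1.324593) = 1.324694
x_6 = g(1.324694) = 1.324713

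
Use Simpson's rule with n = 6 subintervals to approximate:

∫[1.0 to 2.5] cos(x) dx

f(x) = cos(x)
a = 1.0, b = 2.5, n = 6
h = (b - a)/n = 0.250000

Simpson's rule: (h/3)[f(x₀) + 4f(x₁) + 2f(x₂) + ... + f(xₙ)]

x_0 = 1.0000, f(x_0) = 0.540302, coefficient = 1
x_1 = 1.2500, f(x_1) = 0.315322, coefficient = 4
x_2 = 1.5000, f(x_2) = 0.070737, coefficient = 2
x_3 = 1.7500, f(x_3) = -0.178246, coefficient = 4
x_4 = 2.0000, f(x_4) = -0.416147, coefficient = 2
x_5 = 2.2500, f(x_5) = -0.628174, coefficient = 4
x_6 = 2.5000, f(x_6) = -0.801144, coefficient = 1

I ≈ (0.250000/3) × -2.916050 = -0.243004
Exact value: -0.242999
Error: 0.000005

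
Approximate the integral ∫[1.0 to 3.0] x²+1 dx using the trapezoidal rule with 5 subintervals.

f(x) = x²+1
a = 1.0, b = 3.0, n = 5
h = (b - a)/n = 0.400000

Trapezoidal rule: (h/2)[f(x₀) + 2f(x₁) + 2f(x₂) + ... + f(xₙ)]

x_0 = 1.0000, f(x_0) = 2.000000, coefficient = 1
x_1 = 1.4000, f(x_1) = 2.960000, coefficient = 2
x_2 = 1.8000, f(x_2) = 4.240000, coefficient = 2
x_3 = 2.2000, f(x_3) = 5.840000, coefficient = 2
x_4 = 2.6000, f(x_4) = 7.760000, coefficient = 2
x_5 = 3.0000, f(x_5) = 10.000000, coefficient = 1

I ≈ (0.400000/2) × 53.600000 = 10.720000
Exact value: 10.666667
Error: 0.053333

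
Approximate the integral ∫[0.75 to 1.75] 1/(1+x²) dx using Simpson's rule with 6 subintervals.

f(x) = 1/(1+x²)
a = 0.75, b = 1.75, n = 6
h = (b - a)/n = 0.166667

Simpson's rule: (h/3)[f(x₀) + 4f(x₁) + 2f(x₂) + ... + f(xₙ)]

x_0 = 0.7500, f(x_0) = 0.640000, coefficient = 1
x_1 = 0.9167, f(x_1) = 0.543396, coefficient = 4
x_2 = 1.0833, f(x_2) = 0.460064, coefficient = 2
x_3 = 1.2500, f(x_3) = 0.390244, coefficient = 4
x_4 = 1.4167, f(x_4) = 0.332564, coefficient = 2
x_5 = 1.5833, f(x_5) = 0.285149, coefficient = 4
x_6 = 1.7500, f(x_6) = 0.246154, coefficient = 1

I ≈ (0.166667/3) × 7.346563 = 0.408142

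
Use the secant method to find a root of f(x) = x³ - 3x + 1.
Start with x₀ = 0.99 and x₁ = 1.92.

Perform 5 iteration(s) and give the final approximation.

f(x) = x³ - 3x + 1
x₀ = 0.99, x₁ = 1.92

Secant formula: x_{n+1} = x_n - f(x_n)(x_n - x_{n-1})/(f(x_n) - f(x_{n-1}))

Iteration 1:
  f(0.990000) = -0.999701
  f(1.920000) = 2.317888
  x_2 = 1.920000 - 2.317888×(1.920000 - 0.990000)/(2.317888 - (-0.999701))
       = 1.270240
Iteration 2:
  f(1.920000) = 2.317888
  f(1.270240) = -0.761175
  x_3 = 1.270240 - (-0.761175)×(1.270240 - 1.920000)/(-0.761175 - 2.317888)
       = 1.430867
Iteration 3:
  f(1.270240) = -0.761175
  f(1.430867) = -0.363071
  x_4 = 1.430867 - (-0.363071)×(1.430867 - 1.270240)/(-0.363071 - (-0.761175))
       = 1.577359
Iteration 4:
  f(1.430867) = -0.363071
  f(1.577359) = 0.192490
  x_5 = 1.577359 - 0.192490×(1.577359 - 1.430867)/(0.192490 - (-0.363071))
       = 1.526603
Iteration 5:
  f(1.577359) = 0.192490
  f(1.526603) = -0.022036
  x_6 = 1.526603 - (-0.022036)×(1.526603 - 1.577359)/(-0.022036 - 0.192490)
       = 1.531816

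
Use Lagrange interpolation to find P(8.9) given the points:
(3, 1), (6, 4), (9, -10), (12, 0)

Lagrange interpolation formula:
P(x) = Σ yᵢ × Lᵢ(x)
where Lᵢ(x) = Π_{j≠i} (x - xⱼ)/(xᵢ - xⱼ)

L_0(8.9) = (8.9 - 6)/(3 - 6) × (8.9 - 9)/(3 - 9) × (8.9 - 12)/(3 - 12) = -0.005549
L_1(8.9) = (8.9 - 3)/(6 - 3) × (8.9 - 9)/(6 - 9) × (8.9 - 12)/(6 - 12) = 0.033870
L_2(8.9) = (8.9 - 3)/(9 - 3) × (8.9 - 6)/(9 - 6) × (8.9 - 12)/(9 - 12) = 0.982241
L_3(8.9) = (8.9 - 3)/(12 - 3) × (8.9 - 6)/(12 - 6) × (8.9 - 9)/(12 - 9) = -0.010562

P(8.9) = 1×L_0(8.9) + 4×L_1(8.9) + (-10)×L_2(8.9) + 0×L_3(8.9)
P(8.9) = -9.692475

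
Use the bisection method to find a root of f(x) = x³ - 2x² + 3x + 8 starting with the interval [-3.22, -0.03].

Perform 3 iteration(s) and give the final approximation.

f(x) = x³ - 2x² + 3x + 8
Initial interval: [-3.22, -0.03]

Iteration 1:
  c_1 = (-3.220000 + (-0.030000))/2 = -1.625000
  f(c_1) = f(-1.625000) = -6.447266
  f(a) × f(c) ≥ 0, new interval: [-1.625000, -0.030000]
Iteration 2:
  c_2 = (-1.625000 + (-0.030000))/2 = -0.827500
  f(c_2) = f(-0.827500) = 3.581352
  f(a) × f(c) < 0, new interval: [-1.625000, -0.827500]
Iteration 3:
  c_3 = (-1.625000 + (-0.827500))/2 = -1.226250
  f(c_3) = f(-1.226250) = -0.530027
  f(a) × f(c) ≥ 0, new interval: [-1.226250, -0.827500]

After 3 iteration(s), the approximation is c_3 = -1.226250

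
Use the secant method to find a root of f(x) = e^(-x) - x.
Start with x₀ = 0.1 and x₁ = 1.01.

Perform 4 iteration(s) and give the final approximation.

f(x) = e^(-x) - x
x₀ = 0.1, x₁ = 1.01

Secant formula: x_{n+1} = x_n - f(x_n)(x_n - x_{n-1})/(f(x_n) - f(x_{n-1}))

Iteration 1:
  f(0.100000) = 0.804837
  f(1.010000) = -0.645781
  x_2 = 1.010000 - (-0.645781)×(1.010000 - 0.100000)/(-0.645781 - 0.804837)
       = 0.604890
Iteration 2:
  f(1.010000) = -0.645781
  f(0.604890) = -0.058755
  x_3 = 0.604890 - (-0.058755)×(0.604890 - 1.010000)/(-0.058755 - (-0.645781))
       = 0.564342
Iteration 3:
  f(0.604890) = -0.058755
  f(0.564342) = 0.004391
  x_4 = 0.564342 - 0.004391×(0.564342 - 0.604890)/(0.004391 - (-0.058755))
       = 0.567162
Iteration 4:
  f(0.564342) = 0.004391
  f(0.567162) = -0.000030
  x_5 = 0.567162 - (-0.000030)×(0.567162 - 0.564342)/(-0.000030 - 0.004391)
       = 0.567143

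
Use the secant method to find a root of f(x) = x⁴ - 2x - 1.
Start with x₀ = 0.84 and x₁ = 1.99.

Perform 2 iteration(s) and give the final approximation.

f(x) = x⁴ - 2x - 1
x₀ = 0.84, x₁ = 1.99

Secant formula: x_{n+1} = x_n - f(x_n)(x_n - x_{n-1})/(f(x_n) - f(x_{n-1}))

Iteration 1:
  f(0.840000) = -2.182129
  f(1.990000) = 10.702392
  x_2 = 1.990000 - 10.702392×(1.990000 - 0.840000)/(10.702392 - (-2.182129))
       = 1.034765
Iteration 2:
  f(1.990000) = 10.702392
  f(1.034765) = -1.923050
  x_3 = 1.034765 - (-1.923050)×(1.034765 - 1.990000)/(-1.923050 - 10.702392)
       = 1.180262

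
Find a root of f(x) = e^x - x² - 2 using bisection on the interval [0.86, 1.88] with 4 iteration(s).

f(x) = e^x - x² - 2
Initial interval: [0.86, 1.88]

Iteration 1:
  c_1 = (0.860000 + 1.880000)/2 = 1.370000
  f(c_1) = f(1.370000) = 0.058451
  f(a) × f(c) < 0, new interval: [0.860000, 1.370000]
Iteration 2:
  c_2 = (0.860000 + 1.370000)/2 = 1.115000
  f(c_2) = f(1.115000) = -0.193657
  f(a) × f(c) ≥ 0, new interval: [1.115000, 1.370000]
Iteration 3:
  c_3 = (1.115000 + 1.370000)/2 = 1.242500
  f(c_3) = f(1.242500) = -0.079543
  f(a) × f(c) ≥ 0, new interval: [1.242500, 1.370000]
Iteration 4:
  c_4 = (1.242500 + 1.370000)/2 = 1.306250
  f(c_4) = f(1.306250) = -0.013987
  f(a) × f(c) ≥ 0, new interval: [1.306250, 1.370000]

After 4 iteration(s), the approximation is c_4 = 1.306250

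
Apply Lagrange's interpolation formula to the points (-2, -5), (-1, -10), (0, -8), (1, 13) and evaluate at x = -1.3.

Lagrange interpolation formula:
P(x) = Σ yᵢ × Lᵢ(x)
where Lᵢ(x) = Π_{j≠i} (x - xⱼ)/(xᵢ - xⱼ)

L_0(-1.3) = (-1.3 - (-1))/(-2 - (-1)) × (-1.3 - 0)/(-2 - 0) × (-1.3 - 1)/(-2 - 1) = 0.149500
L_1(-1.3) = (-1.3 - (-2))/(-1 - (-2)) × (-1.3 - 0)/(-1 - 0) × (-1.3 - 1)/(-1 - 1) = 1.046500
L_2(-1.3) = (-1.3 - (-2))/(0 - (-2)) × (-1.3 - (-1))/(0 - (-1)) × (-1.3 - 1)/(0 - 1) = -0.241500
L_3(-1.3) = (-1.3 - (-2))/(1 - (-2)) × (-1.3 - (-1))/(1 - (-1)) × (-1.3 - 0)/(1 - 0) = 0.045500

P(-1.3) = (-5)×L_0(-1.3) + (-10)×L_1(-1.3) + (-8)×L_2(-1.3) + 13×L_3(-1.3)
P(-1.3) = -8.689000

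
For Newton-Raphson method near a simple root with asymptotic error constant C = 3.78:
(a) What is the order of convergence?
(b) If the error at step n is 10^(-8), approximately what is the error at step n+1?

(a) Newton-Raphson has quadratic (order 2) convergence near simple roots.
    This means |e_{n+1}| ≈ C|e_n|².

(b) With |e_n| = 10^(-8) and C = 3.78:
    |e_{n+1}| ≈ 3.78 × (10^(-8))² = 3.78 × 10^(-16)

(a) 2 (quadratic); (b) |e_{n+1}| ≈ 3.780e-16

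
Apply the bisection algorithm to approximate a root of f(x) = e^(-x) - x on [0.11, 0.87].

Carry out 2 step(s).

f(x) = e^(-x) - x
Initial interval: [0.11, 0.87]

Iteration 1:
  c_1 = (0.110000 + 0.870000)/2 = 0.490000
  f(c_1) = f(0.490000) = 0.122626
  f(a) × f(c) ≥ 0, new interval: [0.490000, 0.870000]
Iteration 2:
  c_2 = (0.490000 + 0.870000)/2 = 0.680000
  f(c_2) = f(0.680000) = -0.173383
  f(a) × f(c) < 0, new interval: [0.490000, 0.680000]

After 2 iteration(s), the approximation is c_2 = 0.680000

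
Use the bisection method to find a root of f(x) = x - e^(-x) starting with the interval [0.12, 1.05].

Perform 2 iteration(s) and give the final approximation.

f(x) = x - e^(-x)
Initial interval: [0.12, 1.05]

Iteration 1:
  c_1 = (0.120000 + 1.050000)/2 = 0.585000
  f(c_1) = f(0.585000) = 0.027894
  f(a) × f(c) < 0, new interval: [0.120000, 0.585000]
Iteration 2:
  c_2 = (0.120000 + 0.585000)/2 = 0.352500
  f(c_2) = f(0.352500) = -0.350429
  f(a) × f(c) ≥ 0, new interval: [0.352500, 0.585000]

After 2 iteration(s), the approximation is c_2 = 0.352500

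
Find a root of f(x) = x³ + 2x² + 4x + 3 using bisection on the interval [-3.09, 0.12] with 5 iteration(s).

f(x) = x³ + 2x² + 4x + 3
Initial interval: [-3.09, 0.12]

Iteration 1:
  c_1 = (-3.090000 + 0.120000)/2 = -1.485000
  f(c_1) = f(-1.485000) = -1.804309
  f(a) × f(c) ≥ 0, new interval: [-1.485000, 0.120000]
Iteration 2:
  c_2 = (-1.485000 + 0.120000)/2 = -0.682500
  f(c_2) = f(-0.682500) = 0.883700
  f(a) × f(c) < 0, new interval: [-1.485000, -0.682500]
Iteration 3:
  c_3 = (-1.485000 + (-0.682500))/2 = -1.083750
  f(c_3) = f(-1.083750) = -0.258851
  f(a) × f(c) ≥ 0, new interval: [-1.083750, -0.682500]
Iteration 4:
  c_4 = (-1.083750 + (-0.682500))/2 = -0.883125
  f(c_4) = f(-0.883125) = 0.338562
  f(a) × f(c) < 0, new interval: [-1.083750, -0.883125]
Iteration 5:
  c_5 = (-1.083750 + (-0.883125))/2 = -0.983437
  f(c_5) = f(-0.983437) = 0.049418
  f(a) × f(c) < 0, new interval: [-1.083750, -0.983437]

After 5 iteration(s), the approximation is c_5 = -0.983437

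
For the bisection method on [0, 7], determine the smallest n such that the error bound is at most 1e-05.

We need (b-a)/2^n ≤ 1e-05
(7 - 0)/2^n ≤ 1e-05
7/2^n ≤ 1e-05
2^n ≥ 700000
n ≥ log₂(700000) = 19.42
n ≥ 20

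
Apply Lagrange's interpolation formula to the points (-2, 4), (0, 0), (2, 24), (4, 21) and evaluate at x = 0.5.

Lagrange interpolation formula:
P(x) = Σ yᵢ × Lᵢ(x)
where Lᵢ(x) = Π_{j≠i} (x - xⱼ)/(xᵢ - xⱼ)

L_0(0.5) = (0.5 - 0)/(-2 - 0) × (0.5 - 2)/(-2 - 2) × (0.5 - 4)/(-2 - 4) = -0.054688
L_1(0.5) = (0.5 - (-2))/(0 - (-2)) × (0.5 - 2)/(0 - 2) × (0.5 - 4)/(0 - 4) = 0.820312
L_2(0.5) = (0.5 - (-2))/(2 - (-2)) × (0.5 - 0)/(2 - 0) × (0.5 - 4)/(2 - 4) = 0.273438
L_3(0.5) = (0.5 - (-2))/(4 - (-2)) × (0.5 - 0)/(4 - 0) × (0.5 - 2)/(4 - 2) = -0.039062

P(0.5) = 4×L_0(0.5) + 0×L_1(0.5) + 24×L_2(0.5) + 21×L_3(0.5)
P(0.5) = 5.523438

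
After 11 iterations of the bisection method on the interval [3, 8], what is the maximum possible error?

Bisection error bound: |error| ≤ (b-a)/2^n
|error| ≤ (8 - 3)/2^11 = 5/2^11
|error| ≤ 0.0024414062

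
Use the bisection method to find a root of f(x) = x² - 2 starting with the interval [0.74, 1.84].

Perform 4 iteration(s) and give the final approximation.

f(x) = x² - 2
Initial interval: [0.74, 1.84]

Iteration 1:
  c_1 = (0.740000 + 1.840000)/2 = 1.290000
  f(c_1) = f(1.290000) = -0.335900
  f(a) × f(c) ≥ 0, new interval: [1.290000, 1.840000]
Iteration 2:
  c_2 = (1.290000 + 1.840000)/2 = 1.565000
  f(c_2) = f(1.565000) = 0.449225
  f(a) × f(c) < 0, new interval: [1.290000, 1.565000]
Iteration 3:
  c_3 = (1.290000 + 1.565000)/2 = 1.427500
  f(c_3) = f(1.427500) = 0.037756
  f(a) × f(c) < 0, new interval: [1.290000, 1.427500]
Iteration 4:
  c_4 = (1.290000 + 1.427500)/2 = 1.358750
  f(c_4) = f(1.358750) = -0.153798
  f(a) × f(c) ≥ 0, new interval: [1.358750, 1.427500]

After 4 iteration(s), the approximation is c_4 = 1.358750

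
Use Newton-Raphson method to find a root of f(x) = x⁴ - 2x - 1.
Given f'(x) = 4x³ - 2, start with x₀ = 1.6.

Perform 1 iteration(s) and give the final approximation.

f(x) = x⁴ - 2x - 1
f'(x) = 4x³ - 2
x₀ = 1.6

Newton-Raphson formula: x_{n+1} = x_n - f(x_n)/f'(x_n)

Iteration 1:
  f(1.600000) = 2.353600
  f'(1.600000) = 14.384000
  x_1 = 1.600000 - 2.353600/14.384000 = 1.436374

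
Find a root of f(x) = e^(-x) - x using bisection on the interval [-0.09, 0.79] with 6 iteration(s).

f(x) = e^(-x) - x
Initial interval: [-0.09, 0.79]

Iteration 1:
  c_1 = (-0.090000 + 0.790000)/2 = 0.350000
  f(c_1) = f(0.350000) = 0.354688
  f(a) × f(c) ≥ 0, new interval: [0.350000, 0.790000]
Iteration 2:
  c_2 = (0.350000 + 0.790000)/2 = 0.570000
  f(c_2) = f(0.570000) = -0.004475
  f(a) × f(c) < 0, new interval: [0.350000, 0.570000]
Iteration 3:
  c_3 = (0.350000 + 0.570000)/2 = 0.460000
  f(c_3) = f(0.460000) = 0.171284
  f(a) × f(c) ≥ 0, new interval: [0.460000, 0.570000]
Iteration 4:
  c_4 = (0.460000 + 0.570000)/2 = 0.515000
  f(c_4) = f(0.515000) = 0.082501
  f(a) × f(c) ≥ 0, new interval: [0.515000, 0.570000]
Iteration 5:
  c_5 = (0.515000 + 0.570000)/2 = 0.542500
  f(c_5) = f(0.542500) = 0.038793
  f(a) × f(c) ≥ 0, new interval: [0.542500, 0.570000]
Iteration 6:
  c_6 = (0.542500 + 0.570000)/2 = 0.556250
  f(c_6) = f(0.556250) = 0.017105
  f(a) × f(c) ≥ 0, new interval: [0.556250, 0.570000]

After 6 iteration(s), the approximation is c_6 = 0.556250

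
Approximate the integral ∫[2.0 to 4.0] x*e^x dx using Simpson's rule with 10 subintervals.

f(x) = x*e^x
a = 2.0, b = 4.0, n = 10
h = (b - a)/n = 0.200000

Simpson's rule: (h/3)[f(x₀) + 4f(x₁) + 2f(x₂) + ... + f(xₙ)]

x_0 = 2.0000, f(x_0) = 14.778112, coefficient = 1
x_1 = 2.2000, f(x_1) = 19.855030, coefficient = 4
x_2 = 2.4000, f(x_2) = 26.455623, coefficient = 2
x_3 = 2.6000, f(x_3) = 35.005719, coefficient = 4
x_4 = 2.8000, f(x_4) = 46.045011, coefficient = 2
x_5 = 3.0000, f(x_5) = 60.256611, coefficient = 4
x_6 = 3.2000, f(x_6) = 78.504097, coefficient = 2
x_7 = 3.4000, f(x_7) = 101.877940, coefficient = 4
x_8 = 3.6000, f(x_8) = 131.753644, coefficient = 2
x_9 = 3.8000, f(x_9) = 169.864501, coefficient = 4
x_10 = 4.0000, f(x_10) = 218.392600, coefficient = 1

I ≈ (0.200000/3) × 2346.126665 = 156.408444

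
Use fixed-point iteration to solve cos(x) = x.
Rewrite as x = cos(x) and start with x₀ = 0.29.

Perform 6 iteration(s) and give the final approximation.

Equation: cos(x) = x
Fixed-point form: x = cos(x)
x₀ = 0.29

x_1 = g(0.290000) = 0.958244
x_2 = g(0.958244) = 0.574958
x_3 = g(0.574958) = 0.839215
x_4 = g(0.839215) = 0.668047
x_5 = g(0.668047) = 0.785033
x_6 = g(0.785033) = 0.707365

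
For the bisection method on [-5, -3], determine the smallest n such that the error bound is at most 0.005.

We need (b-a)/2^n ≤ 0.005
(-3 - (-5))/2^n ≤ 0.005
2/2^n ≤ 0.005
2^n ≥ 400
n ≥ log₂(400) = 8.64
n ≥ 9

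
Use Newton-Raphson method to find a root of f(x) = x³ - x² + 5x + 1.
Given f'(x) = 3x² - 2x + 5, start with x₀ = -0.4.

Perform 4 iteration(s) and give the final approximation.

f(x) = x³ - x² + 5x + 1
f'(x) = 3x² - 2x + 5
x₀ = -0.4

Newton-Raphson formula: x_{n+1} = x_n - f(x_n)/f'(x_n)

Iteration 1:
  f(-0.400000) = -1.224000
  f'(-0.400000) = 6.280000
  x_1 = -0.400000 - (-1.224000)/6.280000 = -0.205096
Iteration 2:
  f(-0.205096) = -0.076169
  f'(-0.205096) = 5.536384
  x_2 = -0.205096 - (-0.076169)/5.536384 = -0.191338
Iteration 3:
  f(-0.191338) = -0.000303
  f'(-0.191338) = 5.492506
  x_3 = -0.191338 - (-0.000303)/5.492506 = -0.191282
Iteration 4:
  f(-0.191282) = 0.000000
  f'(-0.191282) = 5.492332
  x_4 = -0.191282 - 0.000000/5.492332 = -0.191282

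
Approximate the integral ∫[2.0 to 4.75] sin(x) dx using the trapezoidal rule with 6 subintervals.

f(x) = sin(x)
a = 2.0, b = 4.75, n = 6
h = (b - a)/n = 0.458333

Trapezoidal rule: (h/2)[f(x₀) + 2f(x₁) + 2f(x₂) + ... + f(xₙ)]

x_0 = 2.0000, f(x_0) = 0.909297, coefficient = 1
x_1 = 2.4583, f(x_1) = 0.631324, coefficient = 2
x_2 = 2.9167, f(x_2) = 0.223034, coefficient = 2
x_3 = 3.3750, f(x_3) = -0.231294, coefficient = 2
x_4 = 3.8333, f(x_4) = -0.637879, coefficient = 2
x_5 = 4.2917, f(x_5) = -0.912794, coefficient = 2
x_6 = 4.7500, f(x_6) = -0.999293, coefficient = 1

I ≈ (0.458333/2) × -1.945212 = -0.445778
Exact value: -0.453749
Error: 0.007971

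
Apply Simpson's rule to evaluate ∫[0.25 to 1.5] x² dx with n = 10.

f(x) = x²
a = 0.25, b = 1.5, n = 10
h = (b - a)/n = 0.125000

Simpson's rule: (h/3)[f(x₀) + 4f(x₁) + 2f(x₂) + ... + f(xₙ)]

x_0 = 0.2500, f(x_0) = 0.062500, coefficient = 1
x_1 = 0.3750, f(x_1) = 0.140625, coefficient = 4
x_2 = 0.5000, f(x_2) = 0.250000, coefficient = 2
x_3 = 0.6250, f(x_3) = 0.390625, coefficient = 4
x_4 = 0.7500, f(x_4) = 0.562500, coefficient = 2
x_5 = 0.8750, f(x_5) = 0.765625, coefficient = 4
x_6 = 1.0000, f(x_6) = 1.000000, coefficient = 2
x_7 = 1.1250, f(x_7) = 1.265625, coefficient = 4
x_8 = 1.2500, f(x_8) = 1.562500, coefficient = 2
x_9 = 1.3750, f(x_9) = 1.890625, coefficient = 4
x_10 = 1.5000, f(x_10) = 2.250000, coefficient = 1

I ≈ (0.125000/3) × 26.875000 = 1.119792
Exact value: 1.119792
Error: 0.000000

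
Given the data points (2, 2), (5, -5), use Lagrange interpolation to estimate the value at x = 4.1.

Lagrange interpolation formula:
P(x) = Σ yᵢ × Lᵢ(x)
where Lᵢ(x) = Π_{j≠i} (x - xⱼ)/(xᵢ - xⱼ)

L_0(4.1) = (4.1 - 5)/(2 - 5) = 0.300000
L_1(4.1) = (4.1 - 2)/(5 - 2) = 0.700000

P(4.1) = 2×L_0(4.1) + (-5)×L_1(4.1)
P(4.1) = -2.900000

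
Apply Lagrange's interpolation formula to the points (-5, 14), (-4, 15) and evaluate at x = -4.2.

Lagrange interpolation formula:
P(x) = Σ yᵢ × Lᵢ(x)
where Lᵢ(x) = Π_{j≠i} (x - xⱼ)/(xᵢ - xⱼ)

L_0(-4.2) = (-4.2 - (-4))/(-5 - (-4)) = 0.200000
L_1(-4.2) = (-4.2 - (-5))/(-4 - (-5)) = 0.800000

P(-4.2) = 14×L_0(-4.2) + 15×L_1(-4.2)
P(-4.2) = 14.800000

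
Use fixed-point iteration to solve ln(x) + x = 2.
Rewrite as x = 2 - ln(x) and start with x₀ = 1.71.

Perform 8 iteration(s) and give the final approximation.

Equation: ln(x) + x = 2
Fixed-point form: x = 2 - ln(x)
x₀ = 1.71

x_1 = g(1.710000) = 1.463507
x_2 = g(1.463507) = 1.619165
x_3 = g(1.619165) = 1.518090
x_4 = g(1.518090) = 1.582547
x_5 = g(1.582547) = 1.540964
x_6 = g(1.540964) = 1.567592
x_7 = g(1.567592) = 1.550460
x_8 = g(1.550460) = 1.561449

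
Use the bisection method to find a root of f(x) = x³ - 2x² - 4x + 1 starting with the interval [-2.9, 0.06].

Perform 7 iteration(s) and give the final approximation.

f(x) = x³ - 2x² - 4x + 1
Initial interval: [-2.9, 0.06]

Iteration 1:
  c_1 = (-2.900000 + 0.060000)/2 = -1.420000
  f(c_1) = f(-1.420000) = -0.216088
  f(a) × f(c) ≥ 0, new interval: [-1.420000, 0.060000]
Iteration 2:
  c_2 = (-1.420000 + 0.060000)/2 = -0.680000
  f(c_2) = f(-0.680000) = 2.480768
  f(a) × f(c) < 0, new interval: [-1.420000, -0.680000]
Iteration 3:
  c_3 = (-1.420000 + (-0.680000))/2 = -1.050000
  f(c_3) = f(-1.050000) = 1.837375
  f(a) × f(c) < 0, new interval: [-1.420000, -1.050000]
Iteration 4:
  c_4 = (-1.420000 + (-1.050000))/2 = -1.235000
  f(c_4) = f(-1.235000) = 1.005897
  f(a) × f(c) < 0, new interval: [-1.420000, -1.235000]
Iteration 5:
  c_5 = (-1.420000 + (-1.235000))/2 = -1.327500
  f(c_5) = f(-1.327500) = 0.446092
  f(a) × f(c) < 0, new interval: [-1.420000, -1.327500]
Iteration 6:
  c_6 = (-1.420000 + (-1.327500))/2 = -1.373750
  f(c_6) = f(-1.373750) = 0.128096
  f(a) × f(c) < 0, new interval: [-1.420000, -1.373750]
Iteration 7:
  c_7 = (-1.420000 + (-1.373750))/2 = -1.396875
  f(c_7) = f(-1.396875) = -0.040686
  f(a) × f(c) ≥ 0, new interval: [-1.396875, -1.373750]

After 7 iteration(s), the approximation is c_7 = -1.396875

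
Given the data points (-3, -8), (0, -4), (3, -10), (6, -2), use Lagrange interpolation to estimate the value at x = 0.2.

Lagrange interpolation formula:
P(x) = Σ yᵢ × Lᵢ(x)
where Lᵢ(x) = Π_{j≠i} (x - xⱼ)/(xᵢ - xⱼ)

L_0(0.2) = (0.2 - 0)/(-3 - 0) × (0.2 - 3)/(-3 - 3) × (0.2 - 6)/(-3 - 6) = -0.020049
L_1(0.2) = (0.2 - (-3))/(0 - (-3)) × (0.2 - 3)/(0 - 3) × (0.2 - 6)/(0 - 6) = 0.962370
L_2(0.2) = (0.2 - (-3))/(3 - (-3)) × (0.2 - 0)/(3 - 0) × (0.2 - 6)/(3 - 6) = 0.068741
L_3(0.2) = (0.2 - (-3))/(6 - (-3)) × (0.2 - 0)/(6 - 0) × (0.2 - 3)/(6 - 3) = -0.011062

P(0.2) = (-8)×L_0(0.2) + (-4)×L_1(0.2) + (-10)×L_2(0.2) + (-2)×L_3(0.2)
P(0.2) = -4.354370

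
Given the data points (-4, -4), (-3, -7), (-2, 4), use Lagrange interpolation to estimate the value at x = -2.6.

Lagrange interpolation formula:
P(x) = Σ yᵢ × Lᵢ(x)
where Lᵢ(x) = Π_{j≠i} (x - xⱼ)/(xᵢ - xⱼ)

L_0(-2.6) = (-2.6 - (-3))/(-4 - (-3)) × (-2.6 - (-2))/(-4 - (-2)) = -0.120000
L_1(-2.6) = (-2.6 - (-4))/(-3 - (-4)) × (-2.6 - (-2))/(-3 - (-2)) = 0.840000
L_2(-2.6) = (-2.6 - (-4))/(-2 - (-4)) × (-2.6 - (-3))/(-2 - (-3)) = 0.280000

P(-2.6) = (-4)×L_0(-2.6) + (-7)×L_1(-2.6) + 4×L_2(-2.6)
P(-2.6) = -4.280000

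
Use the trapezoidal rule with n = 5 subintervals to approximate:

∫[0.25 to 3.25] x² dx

f(x) = x²
a = 0.25, b = 3.25, n = 5
h = (b - a)/n = 0.600000

Trapezoidal rule: (h/2)[f(x₀) + 2f(x₁) + 2f(x₂) + ... + f(xₙ)]

x_0 = 0.2500, f(x_0) = 0.062500, coefficient = 1
x_1 = 0.8500, f(x_1) = 0.722500, coefficient = 2
x_2 = 1.4500, f(x_2) = 2.102500, coefficient = 2
x_3 = 2.0500, f(x_3) = 4.202500, coefficient = 2
x_4 = 2.6500, f(x_4) = 7.022500, coefficient = 2
x_5 = 3.2500, f(x_5) = 10.562500, coefficient = 1

I ≈ (0.600000/2) × 38.725000 = 11.617500
Exact value: 11.437500
Error: 0.180000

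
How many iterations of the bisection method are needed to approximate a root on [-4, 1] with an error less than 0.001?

We need (b-a)/2^n ≤ 0.001
(1 - (-4))/2^n ≤ 0.001
5/2^n ≤ 0.001
2^n ≥ 5000
n ≥ log₂(5000) = 12.29
n ≥ 13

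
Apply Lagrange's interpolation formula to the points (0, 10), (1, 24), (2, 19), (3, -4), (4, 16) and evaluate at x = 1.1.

Lagrange interpolation formula:
P(x) = Σ yᵢ × Lᵢ(x)
where Lᵢ(x) = Π_{j≠i} (x - xⱼ)/(xᵢ - xⱼ)

L_0(1.1) = (1.1 - 1)/(0 - 1) × (1.1 - 2)/(0 - 2) × (1.1 - 3)/(0 - 3) × (1.1 - 4)/(0 - 4) = -0.020663
L_1(1.1) = (1.1 - 0)/(1 - 0) × (1.1 - 2)/(1 - 2) × (1.1 - 3)/(1 - 3) × (1.1 - 4)/(1 - 4) = 0.909150
L_2(1.1) = (1.1 - 0)/(2 - 0) × (1.1 - 1)/(2 - 1) × (1.1 - 3)/(2 - 3) × (1.1 - 4)/(2 - 4) = 0.151525
L_3(1.1) = (1.1 - 0)/(3 - 0) × (1.1 - 1)/(3 - 1) × (1.1 - 2)/(3 - 2) × (1.1 - 4)/(3 - 4) = -0.047850
L_4(1.1) = (1.1 - 0)/(4 - 0) × (1.1 - 1)/(4 - 1) × (1.1 - 2)/(4 - 2) × (1.1 - 3)/(4 - 3) = 0.007838

P(1.1) = 10×L_0(1.1) + 24×L_1(1.1) + 19×L_2(1.1) + (-4)×L_3(1.1) + 16×L_4(1.1)
P(1.1) = 24.808750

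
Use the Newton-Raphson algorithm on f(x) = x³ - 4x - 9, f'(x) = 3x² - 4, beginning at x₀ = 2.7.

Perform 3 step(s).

f(x) = x³ - 4x - 9
f'(x) = 3x² - 4
x₀ = 2.7

Newton-Raphson formula: x_{n+1} = x_n - f(x_n)/f'(x_n)

Iteration 1:
  f(2.700000) = -0.117000
  f'(2.700000) = 17.870000
  x_1 = 2.700000 - (-0.117000)/17.870000 = 2.706547
Iteration 2:
  f(2.706547) = 0.000348
  f'(2.706547) = 17.976195
  x_2 = 2.706547 - 0.000348/17.976195 = 2.706528
Iteration 3:
  f(2.706528) = 0.000000
  f'(2.706528) = 17.975881
  x_3 = 2.706528 - 0.000000/17.975881 = 2.706528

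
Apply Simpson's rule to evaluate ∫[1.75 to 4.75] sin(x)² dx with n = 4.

f(x) = sin(x)²
a = 1.75, b = 4.75, n = 4
h = (b - a)/n = 0.750000

Simpson's rule: (h/3)[f(x₀) + 4f(x₁) + 2f(x₂) + ... + f(xₙ)]

x_0 = 1.7500, f(x_0) = 0.968228, coefficient = 1
x_1 = 2.5000, f(x_1) = 0.358169, coefficient = 4
x_2 = 3.2500, f(x_2) = 0.011706, coefficient = 2
x_3 = 4.0000, f(x_3) = 0.572750, coefficient = 4
x_4 = 4.7500, f(x_4) = 0.998586, coefficient = 1

I ≈ (0.750000/3) × 5.713902 = 1.428476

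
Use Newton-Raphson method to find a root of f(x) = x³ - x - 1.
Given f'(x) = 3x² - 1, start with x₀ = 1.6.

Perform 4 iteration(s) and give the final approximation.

f(x) = x³ - x - 1
f'(x) = 3x² - 1
x₀ = 1.6

Newton-Raphson formula: x_{n+1} = x_n - f(x_n)/f'(x_n)

Iteration 1:
  f(1.600000) = 1.496000
  f'(1.600000) = 6.680000
  x_1 = 1.600000 - 1.496000/6.680000 = 1.376048
Iteration 2:
  f(1.376048) = 0.229510
  f'(1.376048) = 4.680524
  x_2 = 1.376048 - 0.229510/4.680524 = 1.327013
Iteration 3:
  f(1.327013) = 0.009808
  f'(1.327013) = 4.282890
  x_3 = 1.327013 - 0.009808/4.282890 = 1.324723
Iteration 4:
  f(1.324723) = 0.000021
  f'(1.324723) = 4.264672
  x_4 = 1.324723 - 0.000021/4.264672 = 1.324718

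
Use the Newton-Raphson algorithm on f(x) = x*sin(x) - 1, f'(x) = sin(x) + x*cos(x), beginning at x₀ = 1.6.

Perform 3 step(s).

f(x) = x*sin(x) - 1
f'(x) = sin(x) + x*cos(x)
x₀ = 1.6

Newton-Raphson formula: x_{n+1} = x_n - f(x_n)/f'(x_n)

Iteration 1:
  f(1.600000) = 0.599318
  f'(1.600000) = 0.952854
  x_1 = 1.600000 - 0.599318/0.952854 = 0.971029
Iteration 2:
  f(0.971029) = -0.198448
  f'(0.971029) = 1.373565
  x_2 = 0.971029 - (-0.198448)/1.373565 = 1.115505
Iteration 3:
  f(1.115505) = 0.001872
  f'(1.115505) = 1.388647
  x_3 = 1.115505 - 0.001872/1.388647 = 1.114157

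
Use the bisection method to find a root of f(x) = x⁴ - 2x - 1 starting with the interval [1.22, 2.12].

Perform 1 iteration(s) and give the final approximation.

f(x) = x⁴ - 2x - 1
Initial interval: [1.22, 2.12]

Iteration 1:
  c_1 = (1.220000 + 2.120000)/2 = 1.670000
  f(c_1) = f(1.670000) = 3.437963
  f(a) × f(c) < 0, new interval: [1.220000, 1.670000]

After 1 iteration(s), the approximation is c_1 = 1.670000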